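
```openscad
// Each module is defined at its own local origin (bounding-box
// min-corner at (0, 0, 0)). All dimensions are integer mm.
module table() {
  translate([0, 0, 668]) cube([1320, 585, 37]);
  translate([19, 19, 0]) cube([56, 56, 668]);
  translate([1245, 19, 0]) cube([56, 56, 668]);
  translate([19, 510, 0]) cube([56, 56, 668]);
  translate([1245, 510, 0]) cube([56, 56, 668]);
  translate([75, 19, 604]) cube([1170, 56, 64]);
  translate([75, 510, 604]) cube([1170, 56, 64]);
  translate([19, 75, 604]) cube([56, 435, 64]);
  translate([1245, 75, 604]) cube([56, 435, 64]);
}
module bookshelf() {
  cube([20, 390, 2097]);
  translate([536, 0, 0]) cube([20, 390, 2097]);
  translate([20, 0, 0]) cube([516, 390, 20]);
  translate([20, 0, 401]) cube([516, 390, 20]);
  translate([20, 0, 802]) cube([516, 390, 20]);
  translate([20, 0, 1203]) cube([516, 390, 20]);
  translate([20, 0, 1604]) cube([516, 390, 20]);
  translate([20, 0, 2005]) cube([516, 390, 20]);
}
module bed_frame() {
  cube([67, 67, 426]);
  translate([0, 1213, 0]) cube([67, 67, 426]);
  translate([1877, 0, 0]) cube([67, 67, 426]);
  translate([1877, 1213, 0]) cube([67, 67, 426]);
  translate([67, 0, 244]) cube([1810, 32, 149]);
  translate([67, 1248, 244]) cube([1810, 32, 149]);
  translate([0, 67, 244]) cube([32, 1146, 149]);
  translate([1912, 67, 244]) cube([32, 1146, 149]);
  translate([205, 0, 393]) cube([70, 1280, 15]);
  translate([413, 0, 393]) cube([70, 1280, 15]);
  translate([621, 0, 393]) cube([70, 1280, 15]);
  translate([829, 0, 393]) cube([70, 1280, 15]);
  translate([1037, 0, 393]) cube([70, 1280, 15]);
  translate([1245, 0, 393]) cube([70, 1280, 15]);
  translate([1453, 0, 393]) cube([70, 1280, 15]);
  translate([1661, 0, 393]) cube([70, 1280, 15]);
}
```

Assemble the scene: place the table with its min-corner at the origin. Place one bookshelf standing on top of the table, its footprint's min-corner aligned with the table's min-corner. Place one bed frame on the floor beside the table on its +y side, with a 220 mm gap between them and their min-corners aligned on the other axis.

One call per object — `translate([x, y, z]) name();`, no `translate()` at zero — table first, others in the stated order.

table();
translate([0, 0, 705]) bookshelf();
translate([0, 805, 0]) bed_frame();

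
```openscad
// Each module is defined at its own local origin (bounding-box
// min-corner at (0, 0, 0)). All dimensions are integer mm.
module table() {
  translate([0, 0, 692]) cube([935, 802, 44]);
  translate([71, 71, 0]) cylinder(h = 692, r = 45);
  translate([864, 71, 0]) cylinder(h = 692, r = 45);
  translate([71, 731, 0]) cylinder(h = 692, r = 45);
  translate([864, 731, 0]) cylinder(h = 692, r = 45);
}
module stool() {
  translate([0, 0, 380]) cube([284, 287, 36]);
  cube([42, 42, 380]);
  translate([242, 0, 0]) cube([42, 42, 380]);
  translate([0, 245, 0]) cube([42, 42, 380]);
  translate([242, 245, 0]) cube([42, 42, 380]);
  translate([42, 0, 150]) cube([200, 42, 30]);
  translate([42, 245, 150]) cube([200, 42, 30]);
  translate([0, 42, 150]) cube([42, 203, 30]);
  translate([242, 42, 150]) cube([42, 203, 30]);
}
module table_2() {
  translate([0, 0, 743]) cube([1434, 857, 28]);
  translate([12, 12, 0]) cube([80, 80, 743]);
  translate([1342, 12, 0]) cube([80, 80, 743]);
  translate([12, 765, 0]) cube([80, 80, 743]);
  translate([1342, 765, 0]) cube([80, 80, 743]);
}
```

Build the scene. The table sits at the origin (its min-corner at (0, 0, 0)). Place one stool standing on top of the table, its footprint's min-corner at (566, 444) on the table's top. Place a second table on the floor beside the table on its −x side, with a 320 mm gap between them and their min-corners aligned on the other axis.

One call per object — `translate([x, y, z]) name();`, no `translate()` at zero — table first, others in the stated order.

table();
translate([566, 444, 736]) stool();
translate([-1754, 0, 0]) table_2();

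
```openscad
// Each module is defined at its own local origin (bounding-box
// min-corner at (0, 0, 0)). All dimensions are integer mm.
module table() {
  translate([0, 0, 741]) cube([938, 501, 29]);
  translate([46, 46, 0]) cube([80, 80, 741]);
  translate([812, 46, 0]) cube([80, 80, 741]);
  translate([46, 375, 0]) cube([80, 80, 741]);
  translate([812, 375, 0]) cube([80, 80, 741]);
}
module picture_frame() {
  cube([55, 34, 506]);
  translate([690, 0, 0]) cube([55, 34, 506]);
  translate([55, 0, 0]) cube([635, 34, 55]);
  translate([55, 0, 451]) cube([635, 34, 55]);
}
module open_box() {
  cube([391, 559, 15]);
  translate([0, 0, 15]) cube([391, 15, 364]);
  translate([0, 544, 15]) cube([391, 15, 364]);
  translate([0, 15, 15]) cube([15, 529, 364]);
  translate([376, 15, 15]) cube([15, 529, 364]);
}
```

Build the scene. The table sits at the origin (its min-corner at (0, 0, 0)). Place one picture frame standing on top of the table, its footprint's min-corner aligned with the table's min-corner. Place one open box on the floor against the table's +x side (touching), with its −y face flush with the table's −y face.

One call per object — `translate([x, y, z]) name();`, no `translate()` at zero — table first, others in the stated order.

table();
translate([0, 0, 770]) picture_frame();
translate([938, 0, 0]) open_box();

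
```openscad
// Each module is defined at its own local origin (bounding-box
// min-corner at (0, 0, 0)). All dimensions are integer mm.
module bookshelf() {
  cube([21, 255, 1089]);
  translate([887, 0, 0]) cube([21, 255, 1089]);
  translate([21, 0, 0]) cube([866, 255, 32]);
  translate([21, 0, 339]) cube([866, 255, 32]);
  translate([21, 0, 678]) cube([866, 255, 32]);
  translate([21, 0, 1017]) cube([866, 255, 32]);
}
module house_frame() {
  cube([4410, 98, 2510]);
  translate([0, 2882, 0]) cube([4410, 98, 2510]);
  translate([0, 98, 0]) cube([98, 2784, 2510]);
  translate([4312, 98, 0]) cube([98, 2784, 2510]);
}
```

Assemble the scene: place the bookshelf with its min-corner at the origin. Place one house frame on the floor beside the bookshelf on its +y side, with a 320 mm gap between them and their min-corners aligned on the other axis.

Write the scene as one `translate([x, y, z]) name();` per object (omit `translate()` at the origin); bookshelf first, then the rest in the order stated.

bookshelf();
translate([0, 575, 0]) house_frame();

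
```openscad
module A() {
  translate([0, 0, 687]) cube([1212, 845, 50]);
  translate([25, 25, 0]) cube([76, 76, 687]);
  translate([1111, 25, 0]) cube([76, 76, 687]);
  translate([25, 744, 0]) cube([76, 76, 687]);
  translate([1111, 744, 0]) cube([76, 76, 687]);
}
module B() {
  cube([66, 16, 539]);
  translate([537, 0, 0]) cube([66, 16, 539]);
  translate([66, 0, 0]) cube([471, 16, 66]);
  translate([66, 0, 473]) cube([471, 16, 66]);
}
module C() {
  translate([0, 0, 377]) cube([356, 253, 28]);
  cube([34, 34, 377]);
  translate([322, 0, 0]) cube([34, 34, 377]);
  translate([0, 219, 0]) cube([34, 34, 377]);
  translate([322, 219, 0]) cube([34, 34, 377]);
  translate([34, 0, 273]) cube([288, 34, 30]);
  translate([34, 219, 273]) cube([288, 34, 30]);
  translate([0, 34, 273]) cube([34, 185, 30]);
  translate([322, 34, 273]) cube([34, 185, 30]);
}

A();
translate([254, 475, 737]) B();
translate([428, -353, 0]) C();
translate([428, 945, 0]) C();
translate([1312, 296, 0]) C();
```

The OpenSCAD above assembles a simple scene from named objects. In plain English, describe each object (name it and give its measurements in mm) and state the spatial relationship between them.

A is a table: top 1212 mm (x) × 845 mm (y), 50 mm thick, upper face at z = 737 mm, on four 76×76 mm square legs, each inset 25 mm from the nearest pair of top edges, running from z = 0 to the bottom of the top.

B is a rectangular picture frame lying in the x–z plane (depth along y). The opening is 471 mm wide (x) by 407 mm tall (z), surrounded by a border 66 mm wide on all four sides. The frame is 16 mm deep and is made of two full-height vertical stiles with two horizontal rails fitted between them.

C is a four-legged stool. The seat is a 356×253×28 mm slab whose top surface is at z = 405 mm; four square legs, each 34×34 mm in cross-section, run from the floor (z = 0) to the underside of the seat, each flush with a corner of the seat. Four stretchers, 34 mm wide and 30 mm tall, connect adjacent legs with their undersides at z = 273 mm, each running between the inner faces of the legs it joins and aligned with the legs' outer faces on the other axis.

The picture frame is on top of the table. Three stools sit around the table at the −y, +y, +x sides.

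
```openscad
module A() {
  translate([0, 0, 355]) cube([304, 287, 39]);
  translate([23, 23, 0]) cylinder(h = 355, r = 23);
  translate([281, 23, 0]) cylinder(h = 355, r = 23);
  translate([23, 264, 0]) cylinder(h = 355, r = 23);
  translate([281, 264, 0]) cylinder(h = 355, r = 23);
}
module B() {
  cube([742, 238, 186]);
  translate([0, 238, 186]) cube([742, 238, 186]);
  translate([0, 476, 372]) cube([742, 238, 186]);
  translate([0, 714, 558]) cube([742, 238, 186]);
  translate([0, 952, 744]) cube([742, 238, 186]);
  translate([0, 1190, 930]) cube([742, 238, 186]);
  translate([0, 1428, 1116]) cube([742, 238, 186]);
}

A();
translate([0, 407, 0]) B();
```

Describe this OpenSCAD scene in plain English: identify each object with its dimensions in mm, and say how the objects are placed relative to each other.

A is a simple wooden stool: a rectangular seat 304 mm (x) by 287 mm (y), 39 mm thick, top face at z = 394 mm, on four round legs, each 46 mm in diameter. The legs rest on z = 0, each leg's axis is inset half a diameter from the nearest pair of seat edges (so the leg's bounding box is flush with the corner).

B is a straight staircase of 7 solid steps. Each step is 742 mm wide (x), 238 mm deep (y, the going) and 186 mm tall (the rise). The first step rests on the floor; each subsequent step sits one going further in +y and one rise higher in +z, directly behind and above the previous step with no overlap.

The staircase is on the floor beside the stool on its +y side.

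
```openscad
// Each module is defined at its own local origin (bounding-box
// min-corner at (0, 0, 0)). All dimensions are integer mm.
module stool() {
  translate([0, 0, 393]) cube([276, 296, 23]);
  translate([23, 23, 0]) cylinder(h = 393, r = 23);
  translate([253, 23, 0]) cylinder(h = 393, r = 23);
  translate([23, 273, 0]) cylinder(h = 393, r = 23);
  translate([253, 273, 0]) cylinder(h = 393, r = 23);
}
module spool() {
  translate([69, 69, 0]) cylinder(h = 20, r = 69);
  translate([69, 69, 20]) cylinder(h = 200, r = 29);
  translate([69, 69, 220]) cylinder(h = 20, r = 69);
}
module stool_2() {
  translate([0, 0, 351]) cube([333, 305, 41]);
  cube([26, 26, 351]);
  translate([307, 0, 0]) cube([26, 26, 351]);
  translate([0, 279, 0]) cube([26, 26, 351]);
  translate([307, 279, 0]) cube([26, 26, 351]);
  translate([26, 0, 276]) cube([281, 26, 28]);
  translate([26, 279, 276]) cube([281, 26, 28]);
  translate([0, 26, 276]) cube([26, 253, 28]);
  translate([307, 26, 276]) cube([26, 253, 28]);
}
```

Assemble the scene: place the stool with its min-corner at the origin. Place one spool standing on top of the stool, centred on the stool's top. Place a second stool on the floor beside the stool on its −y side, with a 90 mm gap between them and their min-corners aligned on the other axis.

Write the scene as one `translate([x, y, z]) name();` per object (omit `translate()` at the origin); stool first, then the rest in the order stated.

stool();
translate([69, 79, 416]) spool();
translate([0, -395, 0]) stool_2();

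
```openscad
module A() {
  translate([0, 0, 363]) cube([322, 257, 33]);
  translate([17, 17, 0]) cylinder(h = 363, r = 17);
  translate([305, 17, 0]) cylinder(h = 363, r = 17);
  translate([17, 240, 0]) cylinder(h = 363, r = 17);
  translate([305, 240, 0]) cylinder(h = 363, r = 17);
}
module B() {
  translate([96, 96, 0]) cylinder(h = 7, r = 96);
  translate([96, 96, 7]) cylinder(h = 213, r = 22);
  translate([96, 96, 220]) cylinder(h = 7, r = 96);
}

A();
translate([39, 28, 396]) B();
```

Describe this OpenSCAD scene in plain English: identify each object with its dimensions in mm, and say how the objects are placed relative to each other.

A is a four-legged stool. The seat is a 322×257×33 mm slab whose top surface is at z = 396 mm; four round legs, each 34 mm in diameter, run from the floor (z = 0) to the underside of the seat, each leg's axis is inset half a diameter from the nearest pair of seat edges (so the leg's bounding box is flush with the corner).

B is a spool: two coaxial disc flanges of radius 96 mm and thickness 7 mm, joined by a core cylinder of radius 22 mm and height 213 mm. The lower flange rests on z = 0 and the three cylinders share a vertical axis.

The spool is on top of the stool.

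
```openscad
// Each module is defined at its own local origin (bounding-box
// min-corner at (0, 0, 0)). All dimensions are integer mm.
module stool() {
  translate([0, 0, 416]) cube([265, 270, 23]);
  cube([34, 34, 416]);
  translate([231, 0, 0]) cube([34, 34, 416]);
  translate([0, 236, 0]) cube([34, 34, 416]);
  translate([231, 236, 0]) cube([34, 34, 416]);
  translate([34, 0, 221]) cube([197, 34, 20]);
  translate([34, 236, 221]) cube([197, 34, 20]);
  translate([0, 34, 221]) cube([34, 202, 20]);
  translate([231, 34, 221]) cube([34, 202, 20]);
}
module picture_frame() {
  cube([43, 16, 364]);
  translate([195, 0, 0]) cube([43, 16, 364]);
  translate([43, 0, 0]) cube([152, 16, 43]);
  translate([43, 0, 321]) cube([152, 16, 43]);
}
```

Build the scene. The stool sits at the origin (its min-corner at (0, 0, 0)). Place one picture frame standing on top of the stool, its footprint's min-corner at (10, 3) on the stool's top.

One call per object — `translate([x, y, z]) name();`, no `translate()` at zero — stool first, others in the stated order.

stool();
translate([10, 3, 439]) picture_frame();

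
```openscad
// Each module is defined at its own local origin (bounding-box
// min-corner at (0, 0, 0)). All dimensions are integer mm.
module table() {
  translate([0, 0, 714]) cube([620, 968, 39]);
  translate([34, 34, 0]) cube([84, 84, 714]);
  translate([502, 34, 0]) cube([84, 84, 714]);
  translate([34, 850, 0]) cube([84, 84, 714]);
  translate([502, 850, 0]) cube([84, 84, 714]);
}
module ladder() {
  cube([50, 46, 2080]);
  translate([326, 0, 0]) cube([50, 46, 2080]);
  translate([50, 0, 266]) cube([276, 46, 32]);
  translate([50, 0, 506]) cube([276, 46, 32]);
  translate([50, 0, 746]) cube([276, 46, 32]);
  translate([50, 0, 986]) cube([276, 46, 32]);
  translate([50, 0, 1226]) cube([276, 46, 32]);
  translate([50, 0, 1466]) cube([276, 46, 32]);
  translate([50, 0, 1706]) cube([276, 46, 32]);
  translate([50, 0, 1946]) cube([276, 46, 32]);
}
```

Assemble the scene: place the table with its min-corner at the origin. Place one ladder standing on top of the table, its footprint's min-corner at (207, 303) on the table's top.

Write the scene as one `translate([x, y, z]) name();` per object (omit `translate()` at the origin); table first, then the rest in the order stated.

table();
translate([207, 303, 753]) ladder();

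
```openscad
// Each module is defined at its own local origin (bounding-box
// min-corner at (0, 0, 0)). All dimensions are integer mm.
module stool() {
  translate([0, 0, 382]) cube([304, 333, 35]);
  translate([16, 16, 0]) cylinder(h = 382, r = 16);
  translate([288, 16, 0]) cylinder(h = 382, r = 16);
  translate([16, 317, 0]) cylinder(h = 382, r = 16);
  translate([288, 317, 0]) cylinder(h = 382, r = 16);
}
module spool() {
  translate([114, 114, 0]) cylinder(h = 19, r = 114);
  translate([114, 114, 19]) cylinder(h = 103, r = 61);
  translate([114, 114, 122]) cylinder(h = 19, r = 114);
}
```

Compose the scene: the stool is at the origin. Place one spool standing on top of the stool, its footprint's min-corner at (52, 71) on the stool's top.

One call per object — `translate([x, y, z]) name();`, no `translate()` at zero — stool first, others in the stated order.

stool();
translate([52, 71, 417]) spool();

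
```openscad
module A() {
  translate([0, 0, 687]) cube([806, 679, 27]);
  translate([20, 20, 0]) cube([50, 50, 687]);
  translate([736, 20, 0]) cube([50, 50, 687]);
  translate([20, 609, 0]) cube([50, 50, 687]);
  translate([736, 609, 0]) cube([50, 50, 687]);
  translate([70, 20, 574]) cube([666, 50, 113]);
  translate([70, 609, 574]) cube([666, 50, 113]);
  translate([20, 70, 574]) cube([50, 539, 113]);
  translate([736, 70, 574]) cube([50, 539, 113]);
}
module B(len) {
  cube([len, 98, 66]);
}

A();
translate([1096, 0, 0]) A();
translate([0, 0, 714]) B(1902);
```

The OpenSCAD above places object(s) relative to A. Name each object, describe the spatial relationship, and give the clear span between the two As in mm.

Second table starts at x = 1096; first ends at x = 806; clear span = 1096 − 806 = 290 mm.

A is a table. B is a beam. A beam spans the tops of two tables. The clear span between the two tables is 290 mm.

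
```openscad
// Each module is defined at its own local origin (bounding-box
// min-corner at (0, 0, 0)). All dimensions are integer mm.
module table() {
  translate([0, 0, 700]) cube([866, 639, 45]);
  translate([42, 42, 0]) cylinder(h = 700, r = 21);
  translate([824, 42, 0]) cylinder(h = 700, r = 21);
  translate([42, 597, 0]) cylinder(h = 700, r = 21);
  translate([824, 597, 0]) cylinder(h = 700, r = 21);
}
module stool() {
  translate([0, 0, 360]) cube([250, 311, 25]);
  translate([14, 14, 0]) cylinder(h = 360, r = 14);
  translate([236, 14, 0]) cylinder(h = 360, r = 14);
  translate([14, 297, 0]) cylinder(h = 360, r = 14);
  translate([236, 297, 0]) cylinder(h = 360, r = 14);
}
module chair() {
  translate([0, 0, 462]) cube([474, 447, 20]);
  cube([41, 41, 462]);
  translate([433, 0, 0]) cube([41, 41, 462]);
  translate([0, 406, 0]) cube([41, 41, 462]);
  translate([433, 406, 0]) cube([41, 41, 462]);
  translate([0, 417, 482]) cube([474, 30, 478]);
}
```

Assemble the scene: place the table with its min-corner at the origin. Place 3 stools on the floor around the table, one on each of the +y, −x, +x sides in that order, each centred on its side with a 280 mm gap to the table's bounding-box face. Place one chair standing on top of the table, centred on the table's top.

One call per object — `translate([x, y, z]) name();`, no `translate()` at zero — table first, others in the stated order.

table();
translate([308, 919, 0]) stool();
translate([-530, 164, 0]) stool();
translate([1146, 164, 0]) stool();
translate([196, 96, 745]) chair();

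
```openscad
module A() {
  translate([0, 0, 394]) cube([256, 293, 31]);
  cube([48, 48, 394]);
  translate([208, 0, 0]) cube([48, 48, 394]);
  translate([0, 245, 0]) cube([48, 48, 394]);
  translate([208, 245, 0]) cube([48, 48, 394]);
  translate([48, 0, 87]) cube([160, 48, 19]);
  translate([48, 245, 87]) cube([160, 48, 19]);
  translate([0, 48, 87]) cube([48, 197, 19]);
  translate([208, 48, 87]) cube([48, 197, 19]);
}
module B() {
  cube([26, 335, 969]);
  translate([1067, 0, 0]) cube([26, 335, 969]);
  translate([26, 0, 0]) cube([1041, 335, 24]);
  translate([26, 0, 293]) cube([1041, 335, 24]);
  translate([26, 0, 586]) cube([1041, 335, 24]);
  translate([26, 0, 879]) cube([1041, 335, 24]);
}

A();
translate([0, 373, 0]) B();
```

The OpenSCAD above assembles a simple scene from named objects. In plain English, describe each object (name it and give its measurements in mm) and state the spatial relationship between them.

A is a simple wooden stool: a rectangular seat 256 mm (x) by 293 mm (y), 31 mm thick, top face at z = 425 mm, on four square legs, each 48×48 mm in cross-section. The legs rest on z = 0, each flush with a corner of the seat. Four stretchers, 48 mm wide and 19 mm tall, connect adjacent legs with their undersides at z = 87 mm, each running between the inner faces of the legs it joins and aligned with the legs' outer faces on the other axis.

B is an open bookshelf. Two side panels, each 26 mm thick, 335 mm deep and 969 mm tall, stand 1093 mm apart (outside-to-outside). Between them sit 4 shelves, each 24 mm thick and 335 mm deep, spanning the full gap between the sides. The bottom shelf rests on the floor (its underside at z = 0) and the clear gap between one shelf's top and the next shelf's underside is 269 mm.

The bookshelf is on the floor beside the stool on its +y side.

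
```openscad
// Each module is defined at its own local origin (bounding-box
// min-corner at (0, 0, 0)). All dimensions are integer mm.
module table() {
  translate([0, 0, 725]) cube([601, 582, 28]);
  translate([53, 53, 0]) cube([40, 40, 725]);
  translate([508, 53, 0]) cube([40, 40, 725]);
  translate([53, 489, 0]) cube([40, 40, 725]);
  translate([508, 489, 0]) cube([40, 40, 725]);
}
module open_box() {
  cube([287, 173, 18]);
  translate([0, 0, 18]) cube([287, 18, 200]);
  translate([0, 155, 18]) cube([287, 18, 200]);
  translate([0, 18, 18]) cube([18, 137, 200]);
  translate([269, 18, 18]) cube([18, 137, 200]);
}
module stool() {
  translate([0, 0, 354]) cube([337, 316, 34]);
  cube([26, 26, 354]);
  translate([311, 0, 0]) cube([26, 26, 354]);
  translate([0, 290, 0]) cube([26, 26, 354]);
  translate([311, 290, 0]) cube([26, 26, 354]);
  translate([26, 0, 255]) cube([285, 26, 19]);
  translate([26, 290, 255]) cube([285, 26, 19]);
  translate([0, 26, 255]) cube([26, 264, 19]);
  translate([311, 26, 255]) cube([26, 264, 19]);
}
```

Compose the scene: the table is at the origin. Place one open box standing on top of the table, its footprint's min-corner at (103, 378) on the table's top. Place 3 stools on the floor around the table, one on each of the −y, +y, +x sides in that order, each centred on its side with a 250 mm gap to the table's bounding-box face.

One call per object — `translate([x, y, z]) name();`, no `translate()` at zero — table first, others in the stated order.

table();
translate([103, 378, 753]) open_box();
translate([132, -566, 0]) stool();
translate([132, 832, 0]) stool();
translate([851, 133, 0]) stool();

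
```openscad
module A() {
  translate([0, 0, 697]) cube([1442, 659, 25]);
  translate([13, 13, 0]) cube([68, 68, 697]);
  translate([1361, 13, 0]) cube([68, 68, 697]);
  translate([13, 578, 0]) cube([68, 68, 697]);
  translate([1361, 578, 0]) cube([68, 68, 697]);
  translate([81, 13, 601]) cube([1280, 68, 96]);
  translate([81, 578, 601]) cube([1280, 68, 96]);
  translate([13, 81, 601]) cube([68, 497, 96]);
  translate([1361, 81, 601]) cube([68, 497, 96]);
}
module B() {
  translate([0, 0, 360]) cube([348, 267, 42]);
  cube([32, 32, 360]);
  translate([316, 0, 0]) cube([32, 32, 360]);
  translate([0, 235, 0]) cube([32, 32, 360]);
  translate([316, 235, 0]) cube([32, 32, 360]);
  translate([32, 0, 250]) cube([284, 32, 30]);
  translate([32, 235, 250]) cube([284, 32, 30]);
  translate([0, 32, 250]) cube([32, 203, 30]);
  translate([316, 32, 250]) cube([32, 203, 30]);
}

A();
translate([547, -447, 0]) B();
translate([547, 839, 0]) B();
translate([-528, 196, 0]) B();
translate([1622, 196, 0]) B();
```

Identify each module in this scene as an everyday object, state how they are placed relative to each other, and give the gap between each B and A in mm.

Each stool's nearest face is 180 mm from the table's bounding box.

A is a table. B is a stool. Four stools sit around the table at the −y, +y, −x, +x sides. The gap between each stool and the table is 180 mm.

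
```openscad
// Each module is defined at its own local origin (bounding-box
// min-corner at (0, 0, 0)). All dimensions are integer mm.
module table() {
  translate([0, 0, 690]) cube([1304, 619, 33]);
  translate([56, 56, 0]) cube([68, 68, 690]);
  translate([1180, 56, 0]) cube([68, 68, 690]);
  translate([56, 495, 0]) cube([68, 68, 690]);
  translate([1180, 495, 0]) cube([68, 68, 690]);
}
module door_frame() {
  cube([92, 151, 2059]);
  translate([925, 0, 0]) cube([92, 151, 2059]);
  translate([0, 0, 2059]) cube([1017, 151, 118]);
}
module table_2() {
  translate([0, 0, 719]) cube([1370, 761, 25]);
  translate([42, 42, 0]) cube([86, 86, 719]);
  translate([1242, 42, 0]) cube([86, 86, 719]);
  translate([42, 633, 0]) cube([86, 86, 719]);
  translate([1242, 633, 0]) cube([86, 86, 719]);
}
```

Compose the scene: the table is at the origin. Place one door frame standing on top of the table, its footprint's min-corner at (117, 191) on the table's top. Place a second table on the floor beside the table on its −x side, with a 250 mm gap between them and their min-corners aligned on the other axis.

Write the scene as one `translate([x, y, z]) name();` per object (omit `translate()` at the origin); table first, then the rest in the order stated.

table();
translate([117, 191, 723]) door_frame();
translate([-1620, 0, 0]) table_2();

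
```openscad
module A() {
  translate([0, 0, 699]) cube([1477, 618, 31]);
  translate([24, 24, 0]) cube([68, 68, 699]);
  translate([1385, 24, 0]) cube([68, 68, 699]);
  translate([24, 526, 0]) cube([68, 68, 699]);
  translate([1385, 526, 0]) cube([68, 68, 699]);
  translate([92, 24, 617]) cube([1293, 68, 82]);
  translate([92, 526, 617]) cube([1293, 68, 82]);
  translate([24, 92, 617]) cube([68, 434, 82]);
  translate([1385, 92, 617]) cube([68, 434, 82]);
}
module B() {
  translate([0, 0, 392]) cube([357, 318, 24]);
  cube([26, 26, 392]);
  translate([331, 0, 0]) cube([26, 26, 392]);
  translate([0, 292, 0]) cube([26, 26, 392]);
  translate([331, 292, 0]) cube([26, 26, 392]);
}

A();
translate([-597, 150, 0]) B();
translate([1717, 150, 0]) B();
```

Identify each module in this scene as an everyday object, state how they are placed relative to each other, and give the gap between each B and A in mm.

A is a table. B is a stool. Two stools sit around the table at the −x, +x sides. The gap between each stool and the table is 240 mm.

Each stool's nearest face is 240 mm from the table's bounding box.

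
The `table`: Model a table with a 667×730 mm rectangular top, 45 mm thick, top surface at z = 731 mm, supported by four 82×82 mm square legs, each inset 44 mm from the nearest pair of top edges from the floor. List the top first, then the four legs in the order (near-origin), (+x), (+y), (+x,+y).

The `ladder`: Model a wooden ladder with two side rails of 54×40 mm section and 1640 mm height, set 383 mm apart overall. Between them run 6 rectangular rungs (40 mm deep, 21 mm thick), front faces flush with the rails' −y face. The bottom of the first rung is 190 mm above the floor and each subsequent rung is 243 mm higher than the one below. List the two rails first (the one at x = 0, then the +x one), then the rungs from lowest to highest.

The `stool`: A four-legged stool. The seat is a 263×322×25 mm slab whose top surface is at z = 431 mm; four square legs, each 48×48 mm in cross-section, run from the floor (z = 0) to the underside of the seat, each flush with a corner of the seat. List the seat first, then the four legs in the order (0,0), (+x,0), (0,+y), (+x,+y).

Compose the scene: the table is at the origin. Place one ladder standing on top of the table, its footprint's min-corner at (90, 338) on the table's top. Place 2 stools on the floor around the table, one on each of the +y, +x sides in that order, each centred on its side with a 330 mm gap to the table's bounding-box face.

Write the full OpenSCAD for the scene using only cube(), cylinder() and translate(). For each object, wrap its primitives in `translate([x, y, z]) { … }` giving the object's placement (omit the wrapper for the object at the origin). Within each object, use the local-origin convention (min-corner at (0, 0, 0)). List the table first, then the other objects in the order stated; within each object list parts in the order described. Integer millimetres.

translate([0, 0, 686]) cube([667, 730, 45]);
translate([44, 44, 0]) cube([82, 82, 686]);
translate([541, 44, 0]) cube([82, 82, 686]);
translate([44, 604, 0]) cube([82, 82, 686]);
translate([541, 604, 0]) cube([82, 82, 686]);
translate([90, 338, 731]) {
  cube([54, 40, 1640]);
  translate([329, 0, 0]) cube([54, 40, 1640]);
  translate([54, 0, 190]) cube([275, 40, 21]);
  translate([54, 0, 433]) cube([275, 40, 21]);
  translate([54, 0, 676]) cube([275, 40, 21]);
  translate([54, 0, 919]) cube([275, 40, 21]);
  translate([54, 0, 1162]) cube([275, 40, 21]);
  translate([54, 0, 1405]) cube([275, 40, 21]);
}
translate([202, 1060, 0]) {
  translate([0, 0, 406]) cube([263, 322, 25]);
  cube([48, 48, 406]);
  translate([215, 0, 0]) cube([48, 48, 406]);
  translate([0, 274, 0]) cube([48, 48, 406]);
  translate([215, 274, 0]) cube([48, 48, 406]);
}
translate([997, 204, 0]) {
  translate([0, 0, 406]) cube([263, 322, 25]);
  cube([48, 48, 406]);
  translate([215, 0, 0]) cube([48, 48, 406]);
  translate([0, 274, 0]) cube([48, 48, 406]);
  translate([215, 274, 0]) cube([48, 48, 406]);
}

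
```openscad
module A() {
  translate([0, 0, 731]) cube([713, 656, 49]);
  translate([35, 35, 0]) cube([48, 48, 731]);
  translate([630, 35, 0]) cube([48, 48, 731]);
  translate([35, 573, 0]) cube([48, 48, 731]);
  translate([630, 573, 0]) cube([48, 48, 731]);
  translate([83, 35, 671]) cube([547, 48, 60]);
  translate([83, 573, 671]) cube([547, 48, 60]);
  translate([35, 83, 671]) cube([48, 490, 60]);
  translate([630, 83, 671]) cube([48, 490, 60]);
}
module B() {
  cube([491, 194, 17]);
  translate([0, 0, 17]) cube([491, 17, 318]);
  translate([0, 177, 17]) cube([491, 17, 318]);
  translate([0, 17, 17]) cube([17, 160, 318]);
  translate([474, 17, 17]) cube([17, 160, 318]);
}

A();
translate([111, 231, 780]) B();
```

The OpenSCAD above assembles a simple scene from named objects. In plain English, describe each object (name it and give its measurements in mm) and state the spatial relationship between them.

A is a rectangular dining table. The top is 713×656×49 mm with its upper surface at z = 780 mm. It stands on four 48×48 mm square legs, each inset 35 mm from the nearest pair of top edges, running from the floor to the underside of the top. Four apron rails, 48 mm thick and 60 mm tall, run between adjacent legs with their top edges flush with the underside of the top and their outer faces flush with the legs' outer faces.

B is an open-topped rectangular box: outside dimensions 491×194×335 mm, with a uniform wall and base thickness of 17 mm. The base is a full 491×194 slab on the floor; four walls sit on top of the base. The front and back walls (the −y and +y sides) span the full width; the two side walls fit between them.

The open box is on top of the table, centred.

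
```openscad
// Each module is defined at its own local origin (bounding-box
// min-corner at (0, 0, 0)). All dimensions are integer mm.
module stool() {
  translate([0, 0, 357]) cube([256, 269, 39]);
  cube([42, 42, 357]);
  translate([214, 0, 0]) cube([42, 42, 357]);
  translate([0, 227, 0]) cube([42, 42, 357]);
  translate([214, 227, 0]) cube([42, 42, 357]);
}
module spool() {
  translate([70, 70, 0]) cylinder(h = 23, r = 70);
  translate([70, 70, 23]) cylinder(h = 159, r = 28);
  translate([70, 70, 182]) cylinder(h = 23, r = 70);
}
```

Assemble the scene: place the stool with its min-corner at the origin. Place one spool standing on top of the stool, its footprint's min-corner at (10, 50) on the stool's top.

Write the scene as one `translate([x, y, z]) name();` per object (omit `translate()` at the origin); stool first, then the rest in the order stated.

stool();
translate([10, 50, 396]) spool();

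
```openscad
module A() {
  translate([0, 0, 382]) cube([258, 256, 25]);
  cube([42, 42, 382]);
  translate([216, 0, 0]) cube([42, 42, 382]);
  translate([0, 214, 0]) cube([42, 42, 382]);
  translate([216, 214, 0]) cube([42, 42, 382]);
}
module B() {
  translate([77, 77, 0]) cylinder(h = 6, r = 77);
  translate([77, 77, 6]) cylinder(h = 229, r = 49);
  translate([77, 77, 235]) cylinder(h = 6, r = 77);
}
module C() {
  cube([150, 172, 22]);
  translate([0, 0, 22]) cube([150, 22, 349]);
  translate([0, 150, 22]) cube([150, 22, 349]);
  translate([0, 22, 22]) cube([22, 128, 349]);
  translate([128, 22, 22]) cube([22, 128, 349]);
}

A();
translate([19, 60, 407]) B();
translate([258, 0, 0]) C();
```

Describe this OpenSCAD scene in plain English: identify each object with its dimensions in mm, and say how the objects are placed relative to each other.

A is a simple wooden stool: a rectangular seat 258 mm (x) by 256 mm (y), 25 mm thick, top face at z = 407 mm, on four square legs, each 42×42 mm in cross-section. The legs rest on z = 0, each flush with a corner of the seat.

B is a spool: two coaxial disc flanges of radius 77 mm and thickness 6 mm, joined by a core cylinder of radius 49 mm and height 229 mm. The lower flange rests on z = 0 and the three cylinders share a vertical axis.

C is an open-topped rectangular box: outside dimensions 150×172×371 mm, with a uniform wall and base thickness of 22 mm. The base is a full 150×172 slab on the floor; four walls sit on top of the base. The front and back walls (the −y and +y sides) span the full width; the two side walls fit between them.

The spool is on top of the stool. The open box is against the stool's +x side, with their −y faces flush.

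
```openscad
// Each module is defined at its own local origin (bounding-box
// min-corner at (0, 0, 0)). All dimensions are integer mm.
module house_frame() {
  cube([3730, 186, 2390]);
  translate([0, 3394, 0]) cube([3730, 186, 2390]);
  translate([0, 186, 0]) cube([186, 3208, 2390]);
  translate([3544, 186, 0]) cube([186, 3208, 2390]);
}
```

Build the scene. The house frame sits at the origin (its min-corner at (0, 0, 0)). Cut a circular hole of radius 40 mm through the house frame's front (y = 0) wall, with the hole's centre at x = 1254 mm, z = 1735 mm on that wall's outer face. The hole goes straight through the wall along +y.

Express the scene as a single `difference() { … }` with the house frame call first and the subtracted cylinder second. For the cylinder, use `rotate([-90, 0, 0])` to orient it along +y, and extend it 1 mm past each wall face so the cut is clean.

difference() {
  house_frame();
  translate([1254, -1, 1735]) rotate([-90, 0, 0]) cylinder(h = 188, r = 40);
}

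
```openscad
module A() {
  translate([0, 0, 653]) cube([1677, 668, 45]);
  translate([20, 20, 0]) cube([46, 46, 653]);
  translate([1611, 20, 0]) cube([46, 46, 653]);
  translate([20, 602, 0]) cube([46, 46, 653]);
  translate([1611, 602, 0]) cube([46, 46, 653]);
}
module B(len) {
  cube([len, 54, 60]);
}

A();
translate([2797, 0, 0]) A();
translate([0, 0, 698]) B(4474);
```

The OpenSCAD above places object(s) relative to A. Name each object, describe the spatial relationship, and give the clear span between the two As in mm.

Second table starts at x = 2797; first ends at x = 1677; clear span = 2797 − 1677 = 1120 mm.

A is a table. B is a beam. A beam spans the tops of two tables. The clear span between the two tables is 1120 mm.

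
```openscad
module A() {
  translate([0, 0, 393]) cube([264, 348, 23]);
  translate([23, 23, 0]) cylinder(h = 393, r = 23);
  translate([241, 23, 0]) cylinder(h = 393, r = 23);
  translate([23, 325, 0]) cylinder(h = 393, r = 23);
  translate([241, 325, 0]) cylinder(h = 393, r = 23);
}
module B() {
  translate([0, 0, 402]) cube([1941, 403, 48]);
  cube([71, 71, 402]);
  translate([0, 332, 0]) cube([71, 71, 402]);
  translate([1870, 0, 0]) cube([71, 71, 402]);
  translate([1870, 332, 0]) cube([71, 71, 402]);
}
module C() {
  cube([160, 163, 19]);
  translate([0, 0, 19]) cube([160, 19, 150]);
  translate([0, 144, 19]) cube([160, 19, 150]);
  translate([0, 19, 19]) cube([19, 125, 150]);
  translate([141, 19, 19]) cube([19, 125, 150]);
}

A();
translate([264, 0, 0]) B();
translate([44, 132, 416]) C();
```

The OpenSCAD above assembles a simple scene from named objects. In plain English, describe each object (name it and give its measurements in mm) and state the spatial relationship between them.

A is a four-legged stool. The seat is a 264×348×23 mm slab whose top surface is at z = 416 mm; four round legs, each 46 mm in diameter, run from the floor (z = 0) to the underside of the seat, each leg's axis is inset half a diameter from the nearest pair of seat edges (so the leg's bounding box is flush with the corner).

B is a bench: a 1941×403 mm seat slab, 48 mm thick, top at z = 450 mm, on four 71×71 mm square legs flush with the seat corners and standing on z = 0.

C is an open-topped rectangular box: outside dimensions 160×163×169 mm, with a uniform wall and base thickness of 19 mm. The base is a full 160×163 slab on the floor; four walls sit on top of the base. The front and back walls (the −y and +y sides) span the full width; the two side walls fit between them.

The bench is against the stool's +x side, with their −y faces flush. The open box is on top of the stool.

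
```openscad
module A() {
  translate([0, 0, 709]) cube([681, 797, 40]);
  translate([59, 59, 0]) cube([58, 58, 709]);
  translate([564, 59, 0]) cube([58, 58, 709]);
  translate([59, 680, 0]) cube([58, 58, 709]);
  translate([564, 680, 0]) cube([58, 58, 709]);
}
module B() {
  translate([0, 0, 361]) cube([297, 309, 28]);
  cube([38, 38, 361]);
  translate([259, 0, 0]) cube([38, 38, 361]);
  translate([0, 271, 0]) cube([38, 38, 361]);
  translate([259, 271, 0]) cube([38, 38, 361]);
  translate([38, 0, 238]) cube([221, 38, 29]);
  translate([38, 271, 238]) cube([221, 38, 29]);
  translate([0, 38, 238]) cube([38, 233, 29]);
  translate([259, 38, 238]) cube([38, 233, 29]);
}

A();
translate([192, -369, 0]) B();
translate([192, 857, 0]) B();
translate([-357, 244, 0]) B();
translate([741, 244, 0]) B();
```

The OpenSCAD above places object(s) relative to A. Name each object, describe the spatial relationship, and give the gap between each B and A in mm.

A is a table. B is a stool. Four stools sit around the table at the −y, +y, −x, +x sides. The gap between each stool and the table is 60 mm.

Each stool's nearest face is 60 mm from the table's bounding box.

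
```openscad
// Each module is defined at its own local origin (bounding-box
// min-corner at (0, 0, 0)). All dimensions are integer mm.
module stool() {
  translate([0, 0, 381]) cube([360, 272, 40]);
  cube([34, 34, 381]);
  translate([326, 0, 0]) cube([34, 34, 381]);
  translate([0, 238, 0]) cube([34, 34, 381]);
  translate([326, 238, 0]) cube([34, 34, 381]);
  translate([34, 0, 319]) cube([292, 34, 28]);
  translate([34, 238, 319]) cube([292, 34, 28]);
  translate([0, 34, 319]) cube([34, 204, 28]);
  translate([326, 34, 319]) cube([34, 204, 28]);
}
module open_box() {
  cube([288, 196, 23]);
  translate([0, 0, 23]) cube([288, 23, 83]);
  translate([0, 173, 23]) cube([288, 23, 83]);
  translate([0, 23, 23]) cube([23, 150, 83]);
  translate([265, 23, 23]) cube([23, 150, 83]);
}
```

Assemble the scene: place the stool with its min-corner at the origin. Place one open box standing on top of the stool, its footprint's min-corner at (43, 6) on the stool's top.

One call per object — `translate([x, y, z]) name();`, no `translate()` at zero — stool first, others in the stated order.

stool();
translate([43, 6, 421]) open_box();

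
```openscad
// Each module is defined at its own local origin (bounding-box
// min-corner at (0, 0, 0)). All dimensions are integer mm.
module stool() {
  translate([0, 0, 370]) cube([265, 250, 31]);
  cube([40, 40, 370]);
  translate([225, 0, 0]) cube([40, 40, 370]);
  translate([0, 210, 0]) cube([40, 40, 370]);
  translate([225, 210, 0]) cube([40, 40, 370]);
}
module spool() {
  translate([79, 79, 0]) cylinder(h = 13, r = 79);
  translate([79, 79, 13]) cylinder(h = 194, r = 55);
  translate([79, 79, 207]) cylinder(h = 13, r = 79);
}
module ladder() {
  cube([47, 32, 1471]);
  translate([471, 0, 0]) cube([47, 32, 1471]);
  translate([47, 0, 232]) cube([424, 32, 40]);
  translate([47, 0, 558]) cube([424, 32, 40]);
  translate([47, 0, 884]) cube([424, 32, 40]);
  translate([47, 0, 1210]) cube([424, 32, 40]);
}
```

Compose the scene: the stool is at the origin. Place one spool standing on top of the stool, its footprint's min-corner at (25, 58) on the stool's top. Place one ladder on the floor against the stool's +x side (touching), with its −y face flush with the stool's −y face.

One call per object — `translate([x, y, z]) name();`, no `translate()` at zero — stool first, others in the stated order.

stool();
translate([25, 58, 401]) spool();
translate([265, 0, 0]) ladder();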